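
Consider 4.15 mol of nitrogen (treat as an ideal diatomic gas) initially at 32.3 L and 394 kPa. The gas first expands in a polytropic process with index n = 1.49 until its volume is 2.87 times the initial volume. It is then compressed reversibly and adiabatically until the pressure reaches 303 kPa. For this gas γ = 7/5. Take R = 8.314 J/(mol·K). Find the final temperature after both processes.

T₁ = P₁V₁/(nR) = 394×32.3/(4.15×8.314) = 369 K.
Step 1 — Polytropic n=1.49: T₂ = T₁(V₁/V₂)^(n−1) = 369×(0.348)^0.49 = 220 K; P₂ = P₁(V₁/V₂)^n = 81.9 kPa.
W = (P₁V₁−P₂V₂)/(n−1) = (394×32.3−81.9×92.7)/0.49 = 10500 J.
ΔU = nCvΔT = 4.15×20.8×(220−369) = -12800 J.
Q = ΔU + W = -2360 J.
State after step 1: P = 81.9 kPa, V = 92.7 L, T = 220 K.
Step 2 — Adiabatic: T₂/T₁ = (P₂/P₁)^((γ−1)/γ) ⇒ T₂ = 220×(3.70)^0.286 = 320 K; V₂ = 36.4 L.
ΔU = nCvΔT = 4.15×20.8×(320−220) = 8600 J.
Q = 0 for an adiabatic process, so W = −ΔU = -8600 J.
Net over both steps: W = 1880 J, Q = -2360 J, ΔU = -4230 J.

320 K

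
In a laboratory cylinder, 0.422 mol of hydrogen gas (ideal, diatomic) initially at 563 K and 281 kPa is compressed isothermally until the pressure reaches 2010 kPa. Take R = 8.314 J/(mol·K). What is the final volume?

V₁ = nRT₁/P₁ = 0.422×8.314×563/281 = 7.03 L.
Isothermal: T stays 563 K; PV = const ⇒ V₂ = 0.983 L, P₂ = 2010 kPa.

0.983 L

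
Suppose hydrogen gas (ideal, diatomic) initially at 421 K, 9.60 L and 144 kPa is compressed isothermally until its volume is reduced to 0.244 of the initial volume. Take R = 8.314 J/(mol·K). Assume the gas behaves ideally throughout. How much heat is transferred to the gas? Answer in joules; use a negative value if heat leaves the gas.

n = P₁V₁/(RT₁) = 144×9.60/(8.314×421) = 0.395 mol.
Isothermal: T stays 421 K; PV = const ⇒ V₂ = 2.34 L, P₂ = 590 kPa.
ΔU = 0 (ideal gas, T constant).
W = nRT ln(V₂/V₁) = 0.395×8.314×421×ln(0.244) = -1950 J.
Q = ΔU + W = -1950 J.

-1950 J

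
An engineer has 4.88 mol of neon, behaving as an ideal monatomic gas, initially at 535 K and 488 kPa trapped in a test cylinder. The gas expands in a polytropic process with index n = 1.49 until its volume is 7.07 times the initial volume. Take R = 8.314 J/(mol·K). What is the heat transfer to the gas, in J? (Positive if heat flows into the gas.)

V₁ = nRT₁/P₁ = 4.88×8.314×535/488 = 44.5 L.
Polytropic n=1.49: T₂ = T₁(V₁/V₂)^(n−1) = 535×(0.141)^0.49 = 205 K; P₂ = P₁(V₁/V₂)^n = 26.5 kPa.
W = (P₁V₁−P₂V₂)/(n−1) = (488×44.5−26.5×314)/0.49 = 27300 J.
ΔU = nCvΔT = 4.88×12.5×(205−535) = -20100 J.
Q = ΔU + W = 7240 J.

7240 J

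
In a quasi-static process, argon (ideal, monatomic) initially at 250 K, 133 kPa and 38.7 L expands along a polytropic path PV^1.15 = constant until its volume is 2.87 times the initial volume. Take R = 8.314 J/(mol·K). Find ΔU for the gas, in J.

n = P₁V₁/(RT₁) = 133×38.7/(8.314×250) = 2.48 mol.
Polytropic n=1.15: T₂ = T₁(V₁/V₂)^(n−1) = 250×(0.348)^0.15 = 213 K; P₂ = P₁(V₁/V₂)^n = 39.6 kPa.
For an ideal gas ΔU = nCvΔT with Cv = (3/2)R = 12.5 J/(mol·K).
ΔU = 2.48×12.5×(213−250) = -1130 J.

-1130 J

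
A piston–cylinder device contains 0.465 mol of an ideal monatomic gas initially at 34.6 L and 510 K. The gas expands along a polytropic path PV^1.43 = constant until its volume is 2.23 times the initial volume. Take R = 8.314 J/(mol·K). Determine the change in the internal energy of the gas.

P₁ = nRT₁/V₁ = 0.465×8.314×510/34.6 = 57.0 kPa.
Polytropic n=1.43: T₂ = T₁(V₁/V₂)^(n−1) = 510×(0.448)^0.43 = 361 K; P₂ = P₁(V₁/V₂)^n = 18.1 kPa.
For an ideal gas ΔU = nCvΔT with Cv = (3/2)R = 12.5 J/(mol·K).
ΔU = 0.465×12.5×(361−510) = -863 J.

-863 J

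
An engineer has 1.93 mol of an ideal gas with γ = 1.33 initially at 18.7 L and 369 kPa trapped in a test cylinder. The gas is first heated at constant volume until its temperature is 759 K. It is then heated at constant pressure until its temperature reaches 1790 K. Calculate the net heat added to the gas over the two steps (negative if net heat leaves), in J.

T₁ = P₁V₁/(nR) = 369×18.7/(1.93×8.314) = 430 K.
Step 1 — Isochoric: V stays 18.7 L; P/T = const ⇒ T₂ = 759 K, P₂ = 651 kPa.
W = 0 (no volume change).
ΔU = nCvΔT = 1.93×25.2×(759−430) = 16000 J.
Q = ΔU = 16000 J.
State after step 1: P = 651 kPa, V = 18.7 L, T = 759 K.
Step 2 — Isobaric: P stays 651 kPa; V/T = const ⇒ T₂ = 1790 K, V₂ = 44.1 L.
W = PΔV = 651×(44.1−18.7) kPa·L = 16500 J.
ΔU = nCvΔT = 1.93×25.2×(1790−759) = 50100 J.
Q = ΔU + W = nCpΔT = 66700 J.
Net over both steps: W = 16500 J, Q = 82700 J, ΔU = 66100 J.

82700 J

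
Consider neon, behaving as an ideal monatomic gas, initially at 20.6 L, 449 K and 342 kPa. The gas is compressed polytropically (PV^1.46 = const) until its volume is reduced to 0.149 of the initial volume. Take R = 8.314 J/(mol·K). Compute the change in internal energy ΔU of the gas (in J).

14800 J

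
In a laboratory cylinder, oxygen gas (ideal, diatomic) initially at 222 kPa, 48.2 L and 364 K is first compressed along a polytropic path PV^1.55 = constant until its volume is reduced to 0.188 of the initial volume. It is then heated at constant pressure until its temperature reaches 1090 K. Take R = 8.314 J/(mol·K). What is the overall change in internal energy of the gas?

n = P₁V₁/(RT₁) = 222×48.2/(8.314×364) = 3.54 mol.
Step 1 — Polytropic n=1.55: T₂ = T₁(V₁/V₂)^(n−1) = 364×(5.32)^0.55 = 913 K; P₂ = P₁(V₁/V₂)^n = 2960 kPa.
W = (P₁V₁−P₂V₂)/(n−1) = (222×48.2−2960×9.06)/0.55 = -29300 J.
ΔU = nCvΔT = 3.54×20.8×(913−364) = 40300 J.
Q = ΔU + W = 11000 J.
State after step 1: P = 2960 kPa, V = 9.06 L, T = 913 K.
Step 2 — Isobaric: P stays 2960 kPa; V/T = const ⇒ T₂ = 1090 K, V₂ = 10.8 L.
W = PΔV = 2960×(10.8−9.06) kPa·L = 5210 J.
ΔU = nCvΔT = 3.54×20.8×(1090−913) = 13000 J.
Q = ΔU + W = nCpΔT = 18200 J.
Net over both steps: W = -24100 J, Q = 29200 J, ΔU = 53400 J.

53400 J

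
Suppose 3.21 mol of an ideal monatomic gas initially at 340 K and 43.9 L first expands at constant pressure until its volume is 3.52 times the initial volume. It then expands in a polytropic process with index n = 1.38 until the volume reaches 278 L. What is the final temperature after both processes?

957 K

P₁ = nRT₁/V₁ = 3.21×8.314×340/43.9 = 207 kPa.
Step 1 — Isobaric: P stays 207 kPa; V/T = const ⇒ T₂ = 1200 K, V₂ = 155 L.
W = PΔV = 207×(155−43.9) kPa·L = 22900 J.
ΔU = nCvΔT = 3.21×12.5×(1200−340) = 34300 J.
Q = ΔU + W = nCpΔT = 57200 J.
State after step 1: P = 207 kPa, V = 155 L, T = 1200 K.
Step 2 — Polytropic n=1.38: T₂ = T₁(V₁/V₂)^(n−1) = 1200×(0.556)^0.38 = 957 K; P₂ = P₁(V₁/V₂)^n = 91.9 kPa.
W = (P₁V₁−P₂V₂)/(n−1) = (207×155−91.9×278)/0.38 = 16800 J.
ΔU = nCvΔT = 3.21×12.5×(957−1200) = -9580 J.
Q = ΔU + W = 7230 J.
Net over both steps: W = 39700 J, Q = 64400 J, ΔU = 24700 J.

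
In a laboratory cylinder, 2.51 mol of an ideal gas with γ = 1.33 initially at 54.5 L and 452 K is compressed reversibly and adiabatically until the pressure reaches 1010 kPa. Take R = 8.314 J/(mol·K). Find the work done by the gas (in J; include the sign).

-15700 J

P₁ = nRT₁/V₁ = 2.51×8.314×452/54.5 = 173 kPa.
Adiabatic: T₂/T₁ = (P₂/P₁)^((γ−1)/γ) ⇒ T₂ = 452×(5.84)^0.248 = 700 K; V₂ = 14.5 L.
ΔU = nCvΔT = 2.51×25.2×(700−452) = 15700 J.
Q = 0 for an adiabatic process, so W = −ΔU = -15700 J.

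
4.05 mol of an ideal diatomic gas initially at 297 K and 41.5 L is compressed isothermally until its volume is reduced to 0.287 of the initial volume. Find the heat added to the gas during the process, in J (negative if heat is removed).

P₁ = nRT₁/V₁ = 4.05×8.314×297/41.5 = 241 kPa.
Isothermal: T stays 297 K; PV = const ⇒ V₂ = 11.9 L, P₂ = 840 kPa.
ΔU = 0 (ideal gas, T constant).
W = nRT ln(V₂/V₁) = 4.05×8.314×297×ln(0.287) = -12500 J.
Q = ΔU + W = -12500 J.

-12500 J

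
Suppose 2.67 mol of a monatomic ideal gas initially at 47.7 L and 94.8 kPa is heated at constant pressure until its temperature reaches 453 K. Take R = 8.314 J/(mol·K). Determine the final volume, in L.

T₁ = P₁V₁/(nR) = 94.8×47.7/(2.67×8.314) = 204 K.
Isobaric: P stays 94.8 kPa; V/T = const ⇒ T₂ = 453 K, V₂ = 106 L.

106 L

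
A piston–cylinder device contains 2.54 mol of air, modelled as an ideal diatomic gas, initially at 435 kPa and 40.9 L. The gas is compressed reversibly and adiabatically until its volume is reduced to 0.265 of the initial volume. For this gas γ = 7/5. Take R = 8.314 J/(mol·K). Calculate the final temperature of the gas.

1430 K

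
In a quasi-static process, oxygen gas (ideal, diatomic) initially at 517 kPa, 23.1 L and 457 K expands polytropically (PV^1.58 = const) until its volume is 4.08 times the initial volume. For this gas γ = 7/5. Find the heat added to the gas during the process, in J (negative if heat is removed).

n = P₁V₁/(RT₁) = 517×23.1/(8.314×457) = 3.14 mol.
Polytropic n=1.58: T₂ = T₁(V₁/V₂)^(n−1) = 457×(0.245)^0.58 = 202 K; P₂ = P₁(V₁/V₂)^n = 56.1 kPa.
W = (P₁V₁−P₂V₂)/(n−1) = (517×23.1−56.1×94.2)/0.58 = 11500 J.
ΔU = nCvΔT = 3.14×20.8×(202−457) = -16600 J.
Q = ΔU + W = -5170 J.

-5170 J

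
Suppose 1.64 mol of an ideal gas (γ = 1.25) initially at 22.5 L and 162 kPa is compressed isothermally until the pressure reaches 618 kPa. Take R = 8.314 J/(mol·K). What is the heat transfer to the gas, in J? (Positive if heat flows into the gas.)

-4880 J

T₁ = P₁V₁/(nR) = 162×22.5/(1.64×8.314) = 267 K.
Isothermal: T stays 267 K; PV = const ⇒ V₂ = 5.90 L, P₂ = 618 kPa.
ΔU = 0 (ideal gas, T constant).
W = nRT ln(V₂/V₁) = 1.64×8.314×267×ln(0.262) = -4880 J.
Q = ΔU + W = -4880 J.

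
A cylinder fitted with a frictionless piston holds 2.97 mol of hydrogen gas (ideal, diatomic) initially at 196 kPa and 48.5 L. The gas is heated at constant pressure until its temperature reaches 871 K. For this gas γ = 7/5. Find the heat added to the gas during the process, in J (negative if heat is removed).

T₁ = P₁V₁/(nR) = 196×48.5/(2.97×8.314) = 385 K.
Isobaric: P stays 196 kPa; V/T = const ⇒ T₂ = 871 K, V₂ = 110 L.
W = PΔV = 196×(110−48.5) kPa·L = 12000 J.
ΔU = nCvΔT = 2.97×20.8×(871−385) = 30000 J.
Q = ΔU + W = nCpΔT = 42000 J.

42000 J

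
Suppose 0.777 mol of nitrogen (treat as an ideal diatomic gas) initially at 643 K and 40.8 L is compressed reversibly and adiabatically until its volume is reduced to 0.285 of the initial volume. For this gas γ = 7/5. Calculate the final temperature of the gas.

1060 K

P₁ = nRT₁/V₁ = 0.777×8.314×643/40.8 = 102 kPa.
Adiabatic: TV^(γ−1) = const ⇒ T₂ = 643×(3.51)^0.400 = 1060 K; PV^γ = const ⇒ P₂ = 590 kPa.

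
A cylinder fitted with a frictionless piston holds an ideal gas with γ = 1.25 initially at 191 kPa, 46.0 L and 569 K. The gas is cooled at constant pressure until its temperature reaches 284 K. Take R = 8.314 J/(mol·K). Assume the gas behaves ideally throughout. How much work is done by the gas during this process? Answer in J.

-4400 J

n = P₁V₁/(RT₁) = 191×46.0/(8.314×569) = 1.86 mol.
Isobaric: P stays 191 kPa; V/T = const ⇒ T₂ = 284 K, V₂ = 23.0 L.
W = PΔV = 191×(23.0−46.0) kPa·L = -4400 J.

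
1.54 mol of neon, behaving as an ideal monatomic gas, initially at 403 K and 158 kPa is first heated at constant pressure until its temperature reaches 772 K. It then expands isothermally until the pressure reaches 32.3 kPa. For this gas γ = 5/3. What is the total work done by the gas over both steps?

V₁ = nRT₁/P₁ = 1.54×8.314×403/158 = 32.7 L.
Step 1 — Isobaric: P stays 158 kPa; V/T = const ⇒ T₂ = 772 K, V₂ = 62.6 L.
W = PΔV = 158×(62.6−32.7) kPa·L = 4720 J.
ΔU = nCvΔT = 1.54×12.5×(772−403) = 7090 J.
Q = ΔU + W = nCpΔT = 11800 J.
State after step 1: P = 158 kPa, V = 62.6 L, T = 772 K.
Step 2 — Isothermal: T stays 772 K; PV = const ⇒ V₂ = 306 L, P₂ = 32.3 kPa.
ΔU = 0 (ideal gas, T constant).
W = nRT ln(V₂/V₁) = 1.54×8.314×772×ln(4.89) = 15700 J.
Q = ΔU + W = 15700 J.
Net over both steps: W = 20400 J, Q = 27500 J, ΔU = 7090 J.

20400 J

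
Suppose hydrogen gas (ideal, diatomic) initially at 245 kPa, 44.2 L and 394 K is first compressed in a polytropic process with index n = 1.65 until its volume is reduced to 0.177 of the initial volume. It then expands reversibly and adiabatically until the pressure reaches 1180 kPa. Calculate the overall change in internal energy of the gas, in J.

30700 J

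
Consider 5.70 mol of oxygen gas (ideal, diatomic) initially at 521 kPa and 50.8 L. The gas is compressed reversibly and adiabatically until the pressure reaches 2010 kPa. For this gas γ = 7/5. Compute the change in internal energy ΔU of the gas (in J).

31100 J

T₁ = P₁V₁/(nR) = 521×50.8/(5.70×8.314) = 558 K.
Adiabatic: T₂/T₁ = (P₂/P₁)^((γ−1)/γ) ⇒ T₂ = 558×(3.86)^0.286 = 821 K; V₂ = 19.4 L.
For an ideal gas ΔU = nCvΔT with Cv = (5/2)R = 20.8 J/(mol·K).
ΔU = 5.70×20.8×(821−558) = 31100 J.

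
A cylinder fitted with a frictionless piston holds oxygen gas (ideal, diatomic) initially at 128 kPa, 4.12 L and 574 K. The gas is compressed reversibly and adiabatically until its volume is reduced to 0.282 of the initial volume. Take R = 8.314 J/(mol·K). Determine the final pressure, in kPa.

753 kPa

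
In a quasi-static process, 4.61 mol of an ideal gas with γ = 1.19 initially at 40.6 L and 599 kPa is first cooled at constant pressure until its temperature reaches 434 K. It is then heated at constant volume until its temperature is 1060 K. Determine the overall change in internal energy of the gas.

85800 J

T₁ = P₁V₁/(nR) = 599×40.6/(4.61×8.314) = 635 K.
Step 1 — Isobaric: P stays 599 kPa; V/T = const ⇒ T₂ = 434 K, V₂ = 27.8 L.
W = PΔV = 599×(27.8−40.6) kPa·L = -7690 J.
ΔU = nCvΔT = 4.61×43.8×(434−635) = -40400 J.
Q = ΔU + W = nCpΔT = -48100 J.
State after step 1: P = 599 kPa, V = 27.8 L, T = 434 K.
Step 2 — Isochoric: V stays 27.8 L; P/T = const ⇒ T₂ = 1060 K, P₂ = 1460 kPa.
W = 0 (no volume change).
ΔU = nCvΔT = 4.61×43.8×(1060−434) = 126000 J.
Q = ΔU = 126000 J.
Net over both steps: W = -7690 J, Q = 78100 J, ΔU = 85800 J.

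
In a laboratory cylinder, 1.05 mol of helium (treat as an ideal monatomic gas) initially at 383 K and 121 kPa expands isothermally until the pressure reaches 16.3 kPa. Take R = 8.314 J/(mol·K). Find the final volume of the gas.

V₁ = nRT₁/P₁ = 1.05×8.314×383/121 = 27.6 L.
Isothermal: T stays 383 K; PV = const ⇒ V₂ = 205 L, P₂ = 16.3 kPa.

205 L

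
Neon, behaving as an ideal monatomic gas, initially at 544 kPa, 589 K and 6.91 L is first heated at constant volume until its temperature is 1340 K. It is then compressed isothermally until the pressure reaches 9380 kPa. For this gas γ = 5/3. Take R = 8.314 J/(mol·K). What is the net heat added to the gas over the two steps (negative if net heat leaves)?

-10100 J

n = P₁V₁/(RT₁) = 544×6.91/(8.314×589) = 0.768 mol.
Step 1 — Isochoric: V stays 6.91 L; P/T = const ⇒ T₂ = 1340 K, P₂ = 1240 kPa.
W = 0 (no volume change).
ΔU = nCvΔT = 0.768×12.5×(1340−589) = 7190 J.
Q = ΔU = 7190 J.
State after step 1: P = 1240 kPa, V = 6.91 L, T = 1340 K.
Step 2 — Isothermal: T stays 1340 K; PV = const ⇒ V₂ = 0.912 L, P₂ = 9380 kPa.
ΔU = 0 (ideal gas, T constant).
W = nRT ln(V₂/V₁) = 0.768×8.314×1340×ln(0.132) = -17300 J.
Q = ΔU + W = -17300 J.
Net over both steps: W = -17300 J, Q = -10100 J, ΔU = 7190 J.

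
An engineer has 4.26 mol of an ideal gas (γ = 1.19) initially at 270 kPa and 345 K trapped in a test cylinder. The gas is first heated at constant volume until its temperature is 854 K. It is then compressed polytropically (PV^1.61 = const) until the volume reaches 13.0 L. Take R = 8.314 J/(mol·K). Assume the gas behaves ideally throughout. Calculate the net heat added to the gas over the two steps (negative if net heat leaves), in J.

220000 J

V₁ = nRT₁/P₁ = 4.26×8.314×345/270 = 45.3 L.
Step 1 — Isochoric: V stays 45.3 L; P/T = const ⇒ T₂ = 854 K, P₂ = 668 kPa.
W = 0 (no volume change).
ΔU = nCvΔT = 4.26×43.8×(854−345) = 94900 J.
Q = ΔU = 94900 J.
State after step 1: P = 668 kPa, V = 45.3 L, T = 854 K.
Step 2 — Polytropic n=1.61: T₂ = T₁(V₁/V₂)^(n−1) = 854×(3.48)^0.61 = 1830 K; P₂ = P₁(V₁/V₂)^n = 4980 kPa.
W = (P₁V₁−P₂V₂)/(n−1) = (668×45.3−4980×13.0)/0.61 = -56500 J.
ΔU = nCvΔT = 4.26×43.8×(1830−854) = 182000 J.
Q = ΔU + W = 125000 J.
Net over both steps: W = -56500 J, Q = 220000 J, ΔU = 276000 J.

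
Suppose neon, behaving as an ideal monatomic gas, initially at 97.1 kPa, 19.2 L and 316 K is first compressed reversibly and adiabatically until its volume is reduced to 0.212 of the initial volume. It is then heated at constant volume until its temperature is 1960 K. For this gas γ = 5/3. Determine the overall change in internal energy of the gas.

14500 J

n = P₁V₁/(RT₁) = 97.1×19.2/(8.314×316) = 0.710 mol.
Step 1 — Adiabatic: TV^(γ−1) = const ⇒ T₂ = 316×(4.72)^0.667 = 889 K; PV^γ = const ⇒ P₂ = 1290 kPa.
ΔU = nCvΔT = 0.710×12.5×(889−316) = 5070 J.
Q = 0 for an adiabatic process, so W = −ΔU = -5070 J.
State after step 1: P = 1290 kPa, V = 4.07 L, T = 889 K.
Step 2 — Isochoric: V stays 4.07 L; P/T = const ⇒ T₂ = 1960 K, P₂ = 2840 kPa.
W = 0 (no volume change).
ΔU = nCvΔT = 0.710×12.5×(1960−889) = 9480 J.
Q = ΔU = 9480 J.
Net over both steps: W = -5070 J, Q = 9480 J, ΔU = 14500 J.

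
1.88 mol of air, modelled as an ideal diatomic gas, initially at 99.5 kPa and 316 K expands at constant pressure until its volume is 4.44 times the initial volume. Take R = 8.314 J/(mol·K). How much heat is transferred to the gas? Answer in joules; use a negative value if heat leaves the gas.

V₁ = nRT₁/P₁ = 1.88×8.314×316/99.5 = 49.6 L.
Isobaric: P stays 99.5 kPa; V/T = const ⇒ T₂ = 1400 K, V₂ = 220 L.
W = PΔV = 99.5×(220−49.6) kPa·L = 17000 J.
ΔU = nCvΔT = 1.88×20.8×(1400−316) = 42500 J.
Q = ΔU + W = nCpΔT = 59500 J.

59500 J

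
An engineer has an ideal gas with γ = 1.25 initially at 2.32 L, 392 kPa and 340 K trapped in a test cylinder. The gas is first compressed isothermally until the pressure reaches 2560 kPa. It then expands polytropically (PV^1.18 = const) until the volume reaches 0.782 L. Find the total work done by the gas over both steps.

-1040 J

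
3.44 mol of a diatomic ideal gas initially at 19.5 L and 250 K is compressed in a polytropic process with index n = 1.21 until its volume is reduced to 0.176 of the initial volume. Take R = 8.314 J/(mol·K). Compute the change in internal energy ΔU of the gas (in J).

7870 J

P₁ = nRT₁/V₁ = 3.44×8.314×250/19.5 = 367 kPa.
Polytropic n=1.21: T₂ = T₁(V₁/V₂)^(n−1) = 250×(5.68)^0.21 = 360 K; P₂ = P₁(V₁/V₂)^n = 3000 kPa.
For an ideal gas ΔU = nCvΔT with Cv = (5/2)R = 20.8 J/(mol·K).
ΔU = 3.44×20.8×(360−250) = 7870 J.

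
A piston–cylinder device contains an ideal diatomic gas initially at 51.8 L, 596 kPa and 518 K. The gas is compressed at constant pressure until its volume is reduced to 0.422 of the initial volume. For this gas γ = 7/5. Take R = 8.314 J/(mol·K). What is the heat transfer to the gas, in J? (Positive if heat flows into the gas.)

-62500 J

n = P₁V₁/(RT₁) = 596×51.8/(8.314×518) = 7.17 mol.
Isobaric: P stays 596 kPa; V/T = const ⇒ T₂ = 219 K, V₂ = 21.9 L.
W = PΔV = 596×(21.9−51.8) kPa·L = -17800 J.
ΔU = nCvΔT = 7.17×20.8×(219−518) = -44600 J.
Q = ΔU + W = nCpΔT = -62500 J.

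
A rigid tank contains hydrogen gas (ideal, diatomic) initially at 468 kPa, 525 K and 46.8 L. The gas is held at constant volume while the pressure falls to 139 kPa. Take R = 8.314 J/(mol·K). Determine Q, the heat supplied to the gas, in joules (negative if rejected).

-38500 J

n = P₁V₁/(RT₁) = 468×46.8/(8.314×525) = 5.02 mol.
Isochoric: V stays 46.8 L; P/T = const ⇒ T₂ = 156 K, P₂ = 139 kPa.
W = 0 (no volume change).
ΔU = nCvΔT = 5.02×20.8×(156−525) = -38500 J.
Q = ΔU = -38500 J.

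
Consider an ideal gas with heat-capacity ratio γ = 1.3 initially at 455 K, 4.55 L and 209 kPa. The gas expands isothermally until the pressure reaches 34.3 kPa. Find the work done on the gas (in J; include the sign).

n = P₁V₁/(RT₁) = 209×4.55/(8.314×455) = 0.251 mol.
Isothermal: T stays 455 K; PV = const ⇒ V₂ = 27.7 L, P₂ = 34.3 kPa.
W = nRT ln(V₂/V₁) = 0.251×8.314×455×ln(6.09) = 1720 J.
Work done on the gas = −W_by = -1720 J.

-1720 J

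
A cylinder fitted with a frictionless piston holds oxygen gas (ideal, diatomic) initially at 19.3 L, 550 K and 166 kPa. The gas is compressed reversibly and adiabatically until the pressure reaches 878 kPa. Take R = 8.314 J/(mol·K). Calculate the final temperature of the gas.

Adiabatic: T₂/T₁ = (P₂/P₁)^((γ−1)/γ) ⇒ T₂ = 550×(5.29)^0.286 = 885 K; V₂ = 5.87 L.

885 K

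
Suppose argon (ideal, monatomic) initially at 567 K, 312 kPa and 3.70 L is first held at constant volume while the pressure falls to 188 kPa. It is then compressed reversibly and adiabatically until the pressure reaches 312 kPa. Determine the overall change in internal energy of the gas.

n = P₁V₁/(RT₁) = 312×3.70/(8.314×567) = 0.245 mol.
Step 1 — Isochoric: V stays 3.70 L; P/T = const ⇒ T₂ = 342 K, P₂ = 188 kPa.
W = 0 (no volume change).
ΔU = nCvΔT = 0.245×12.5×(342−567) = -688 J.
Q = ΔU = -688 J.
State after step 1: P = 188 kPa, V = 3.70 L, T = 342 K.
Step 2 — Adiabatic: T₂/T₁ = (P₂/P₁)^((γ−1)/γ) ⇒ T₂ = 342×(1.66)^0.400 = 418 K; V₂ = 2.73 L.
ΔU = nCvΔT = 0.245×12.5×(418−342) = 234 J.
Q = 0 for an adiabatic process, so W = −ΔU = -234 J.
Net over both steps: W = -234 J, Q = -688 J, ΔU = -454 J.

-454 J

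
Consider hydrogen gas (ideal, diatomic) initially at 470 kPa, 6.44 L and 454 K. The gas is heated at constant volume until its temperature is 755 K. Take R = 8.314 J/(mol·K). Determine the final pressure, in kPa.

782 kPa

Isochoric: V stays 6.44 L; P/T = const ⇒ T₂ = 755 K, P₂ = 782 kPa.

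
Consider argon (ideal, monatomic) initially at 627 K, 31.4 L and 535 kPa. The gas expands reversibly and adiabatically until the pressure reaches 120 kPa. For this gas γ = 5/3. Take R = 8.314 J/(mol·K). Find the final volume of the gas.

Adiabatic: T₂/T₁ = (P₂/P₁)^((γ−1)/γ) ⇒ T₂ = 627×(0.224)^0.400 = 345 K; V₂ = 77.0 L.

77.0 L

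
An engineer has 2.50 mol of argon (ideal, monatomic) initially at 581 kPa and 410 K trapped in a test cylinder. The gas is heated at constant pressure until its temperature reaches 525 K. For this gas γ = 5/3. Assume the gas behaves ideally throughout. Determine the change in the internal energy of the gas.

3590 J

V₁ = nRT₁/P₁ = 2.50×8.314×410/581 = 14.7 L.
Isobaric: P stays 581 kPa; V/T = const ⇒ T₂ = 525 K, V₂ = 18.8 L.
For an ideal gas ΔU = nCvΔT with Cv = (3/2)R = 12.5 J/(mol·K).
ΔU = 2.50×12.5×(525−410) = 3590 J.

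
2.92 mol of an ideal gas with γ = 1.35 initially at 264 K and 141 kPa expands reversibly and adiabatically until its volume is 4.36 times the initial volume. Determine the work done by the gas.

V₁ = nRT₁/P₁ = 2.92×8.314×264/141 = 45.5 L.
Adiabatic: TV^(γ−1) = const ⇒ T₂ = 264×(0.229)^0.350 = 158 K; PV^γ = const ⇒ P₂ = 19.3 kPa.
ΔU = nCvΔT = 2.92×23.8×(158−264) = -7370 J.
Q = 0 for an adiabatic process, so W = −ΔU = 7370 J.

7370 J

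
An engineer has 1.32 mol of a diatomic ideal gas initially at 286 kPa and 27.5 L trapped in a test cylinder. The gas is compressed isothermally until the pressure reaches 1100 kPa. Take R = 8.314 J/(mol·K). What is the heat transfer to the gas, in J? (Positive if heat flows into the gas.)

T₁ = P₁V₁/(nR) = 286×27.5/(1.32×8.314) = 717 K.
Isothermal: T stays 717 K; PV = const ⇒ V₂ = 7.15 L, P₂ = 1100 kPa.
ΔU = 0 (ideal gas, T constant).
W = nRT ln(V₂/V₁) = 1.32×8.314×717×ln(0.260) = -10600 J.
Q = ΔU + W = -10600 J.

-10600 J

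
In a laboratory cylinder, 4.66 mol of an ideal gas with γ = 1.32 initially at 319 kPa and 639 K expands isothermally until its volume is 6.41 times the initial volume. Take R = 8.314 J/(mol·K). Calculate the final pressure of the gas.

V₁ = nRT₁/P₁ = 4.66×8.314×639/319 = 77.6 L.
Isothermal: T stays 639 K; PV = const ⇒ V₂ = 497 L, P₂ = 49.8 kPa.

49.8 kPa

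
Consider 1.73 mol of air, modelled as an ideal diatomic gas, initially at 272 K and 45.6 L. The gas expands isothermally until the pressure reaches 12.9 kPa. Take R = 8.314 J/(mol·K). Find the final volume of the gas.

P₁ = nRT₁/V₁ = 1.73×8.314×272/45.6 = 85.8 kPa.
Isothermal: T stays 272 K; PV = const ⇒ V₂ = 303 L, P₂ = 12.9 kPa.

303 L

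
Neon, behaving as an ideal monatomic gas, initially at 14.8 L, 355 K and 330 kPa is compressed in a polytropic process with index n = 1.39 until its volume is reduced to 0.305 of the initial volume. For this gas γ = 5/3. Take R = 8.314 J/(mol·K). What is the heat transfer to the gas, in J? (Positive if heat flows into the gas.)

n = P₁V₁/(RT₁) = 330×14.8/(8.314×355) = 1.65 mol.
Polytropic n=1.39: T₂ = T₁(V₁/V₂)^(n−1) = 355×(3.28)^0.39 = 564 K; P₂ = P₁(V₁/V₂)^n = 1720 kPa.
W = (P₁V₁−P₂V₂)/(n−1) = (330×14.8−1720×4.51)/0.39 = -7380 J.
ΔU = nCvΔT = 1.65×12.5×(564−355) = 4310 J.
Q = ΔU + W = -3060 J.

-3060 J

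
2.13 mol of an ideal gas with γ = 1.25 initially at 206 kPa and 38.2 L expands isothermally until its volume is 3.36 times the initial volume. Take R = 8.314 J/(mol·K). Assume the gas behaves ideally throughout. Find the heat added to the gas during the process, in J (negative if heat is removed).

T₁ = P₁V₁/(nR) = 206×38.2/(2.13×8.314) = 444 K.
Isothermal: T stays 444 K; PV = const ⇒ V₂ = 128 L, P₂ = 61.3 kPa.
ΔU = 0 (ideal gas, T constant).
W = nRT ln(V₂/V₁) = 2.13×8.314×444×ln(3.36) = 9540 J.
Q = ΔU + W = 9540 J.

9540 J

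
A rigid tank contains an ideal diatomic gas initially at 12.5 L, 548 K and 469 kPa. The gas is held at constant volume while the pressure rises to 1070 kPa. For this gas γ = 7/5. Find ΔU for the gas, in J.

n = P₁V₁/(RT₁) = 469×12.5/(8.314×548) = 1.29 mol.
Isochoric: V stays 12.5 L; P/T = const ⇒ T₂ = 1250 K, P₂ = 1070 kPa.
For an ideal gas ΔU = nCvΔT with Cv = (5/2)R = 20.8 J/(mol·K).
ΔU = 1.29×20.8×(1250−548) = 18800 J.

18800 J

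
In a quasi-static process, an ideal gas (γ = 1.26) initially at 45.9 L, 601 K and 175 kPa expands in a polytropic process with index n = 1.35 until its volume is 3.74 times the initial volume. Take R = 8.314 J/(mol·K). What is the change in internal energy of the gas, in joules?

-11400 J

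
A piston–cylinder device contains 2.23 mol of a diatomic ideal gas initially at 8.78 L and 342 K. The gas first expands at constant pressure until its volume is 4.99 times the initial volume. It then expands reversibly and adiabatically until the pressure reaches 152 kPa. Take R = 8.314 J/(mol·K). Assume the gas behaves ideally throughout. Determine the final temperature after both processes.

1090 K

P₁ = nRT₁/V₁ = 2.23×8.314×342/8.78 = 722 kPa.
Step 1 — Isobaric: P stays 722 kPa; V/T = const ⇒ T₂ = 1710 K, V₂ = 43.8 L.
W = PΔV = 722×(43.8−8.78) kPa·L = 25300 J.
ΔU = nCvΔT = 2.23×20.8×(1710−342) = 63200 J.
Q = ΔU + W = nCpΔT = 88500 J.
State after step 1: P = 722 kPa, V = 43.8 L, T = 1710 K.
Step 2 — Adiabatic: T₂/T₁ = (P₂/P₁)^((γ−1)/γ) ⇒ T₂ = 1710×(0.210)^0.286 = 1090 K; V₂ = 133 L.
ΔU = nCvΔT = 2.23×20.8×(1090−1710) = -28400 J.
Q = 0 for an adiabatic process, so W = −ΔU = 28400 J.
Net over both steps: W = 53700 J, Q = 88500 J, ΔU = 34800 J.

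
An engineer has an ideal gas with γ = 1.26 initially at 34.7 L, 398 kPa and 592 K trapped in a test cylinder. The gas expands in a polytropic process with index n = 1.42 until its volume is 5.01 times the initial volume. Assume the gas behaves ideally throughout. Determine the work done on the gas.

n = P₁V₁/(RT₁) = 398×34.7/(8.314×592) = 2.81 mol.
Polytropic n=1.42: T₂ = T₁(V₁/V₂)^(n−1) = 592×(0.200)^0.42 = 301 K; P₂ = P₁(V₁/V₂)^n = 40.4 kPa.
W = (P₁V₁−P₂V₂)/(n−1) = (398×34.7−40.4×174)/0.42 = 16200 J.
Work done on the gas = −W_by = -16200 J.

-16200 J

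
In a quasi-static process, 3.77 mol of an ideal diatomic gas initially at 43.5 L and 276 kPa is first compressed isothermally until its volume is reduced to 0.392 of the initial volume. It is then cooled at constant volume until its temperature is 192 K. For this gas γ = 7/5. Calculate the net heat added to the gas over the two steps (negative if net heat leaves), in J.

T₁ = P₁V₁/(nR) = 276×43.5/(3.77×8.314) = 383 K.
Step 1 — Isothermal: T stays 383 K; PV = const ⇒ V₂ = 17.1 L, P₂ = 704 kPa.
ΔU = 0 (ideal gas, T constant).
W = nRT ln(V₂/V₁) = 3.77×8.314×383×ln(0.392) = -11200 J.
Q = ΔU + W = -11200 J.
State after step 1: P = 704 kPa, V = 17.1 L, T = 383 K.
Step 2 — Isochoric: V stays 17.1 L; P/T = const ⇒ T₂ = 192 K, P₂ = 353 kPa.
W = 0 (no volume change).
ΔU = nCvΔT = 3.77×20.8×(192−383) = -15000 J.
Q = ΔU = -15000 J.
Net over both steps: W = -11200 J, Q = -26200 J, ΔU = -15000 J.

-26200 J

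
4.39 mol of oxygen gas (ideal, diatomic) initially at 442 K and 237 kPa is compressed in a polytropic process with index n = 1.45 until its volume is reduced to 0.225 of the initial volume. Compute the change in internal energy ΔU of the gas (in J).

V₁ = nRT₁/P₁ = 4.39×8.314×442/237 = 68.1 L.
Polytropic n=1.45: T₂ = T₁(V₁/V₂)^(n−1) = 442×(4.44)^0.45 = 865 K; P₂ = P₁(V₁/V₂)^n = 2060 kPa.
For an ideal gas ΔU = nCvΔT with Cv = (5/2)R = 20.8 J/(mol·K).
ΔU = 4.39×20.8×(865−442) = 38600 J.

38600 J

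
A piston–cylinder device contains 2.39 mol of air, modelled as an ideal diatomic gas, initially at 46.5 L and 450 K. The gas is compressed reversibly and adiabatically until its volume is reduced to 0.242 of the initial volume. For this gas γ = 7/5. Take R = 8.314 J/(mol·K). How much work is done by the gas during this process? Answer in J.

-17100 J

P₁ = nRT₁/V₁ = 2.39×8.314×450/46.5 = 192 kPa.
Adiabatic: TV^(γ−1) = const ⇒ T₂ = 450×(4.13)^0.400 = 794 K; PV^γ = const ⇒ P₂ = 1400 kPa.
ΔU = nCvΔT = 2.39×20.8×(794−450) = 17100 J.
Q = 0 for an adiabatic process, so W = −ΔU = -17100 J.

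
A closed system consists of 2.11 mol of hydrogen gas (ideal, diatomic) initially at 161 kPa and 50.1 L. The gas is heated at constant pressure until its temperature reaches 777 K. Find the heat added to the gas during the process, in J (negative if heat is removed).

19500 J

T₁ = P₁V₁/(nR) = 161×50.1/(2.11×8.314) = 460 K.
Isobaric: P stays 161 kPa; V/T = const ⇒ T₂ = 777 K, V₂ = 84.7 L.
W = PΔV = 161×(84.7−50.1) kPa·L = 5560 J.
ΔU = nCvΔT = 2.11×20.8×(777−460) = 13900 J.
Q = ΔU + W = nCpΔT = 19500 J.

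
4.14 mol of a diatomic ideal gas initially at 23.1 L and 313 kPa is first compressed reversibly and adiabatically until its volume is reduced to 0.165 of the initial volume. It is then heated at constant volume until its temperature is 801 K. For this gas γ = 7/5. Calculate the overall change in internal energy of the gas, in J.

50900 J

T₁ = P₁V₁/(nR) = 313×23.1/(4.14×8.314) = 210 K.
Step 1 — Adiabatic: TV^(γ−1) = const ⇒ T₂ = 210×(6.06)^0.400 = 432 K; PV^γ = const ⇒ P₂ = 3900 kPa.
ΔU = nCvΔT = 4.14×20.8×(432−210) = 19100 J.
Q = 0 for an adiabatic process, so W = −ΔU = -19100 J.
State after step 1: P = 3900 kPa, V = 3.81 L, T = 432 K.
Step 2 — Isochoric: V stays 3.81 L; P/T = const ⇒ T₂ = 801 K, P₂ = 7230 kPa.
W = 0 (no volume change).
ΔU = nCvΔT = 4.14×20.8×(801−432) = 31800 J.
Q = ΔU = 31800 J.
Net over both steps: W = -19100 J, Q = 31800 J, ΔU = 50900 J.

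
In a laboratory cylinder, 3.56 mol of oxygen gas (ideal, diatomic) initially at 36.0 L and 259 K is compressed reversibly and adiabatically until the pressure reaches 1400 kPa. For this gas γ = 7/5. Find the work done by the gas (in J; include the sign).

P₁ = nRT₁/V₁ = 3.56×8.314×259/36.0 = 213 kPa.
Adiabatic: T₂/T₁ = (P₂/P₁)^((γ−1)/γ) ⇒ T₂ = 259×(6.57)^0.286 = 444 K; V₂ = 9.38 L.
ΔU = nCvΔT = 3.56×20.8×(444−259) = 13700 J.
Q = 0 for an adiabatic process, so W = −ΔU = -13700 J.

-13700 J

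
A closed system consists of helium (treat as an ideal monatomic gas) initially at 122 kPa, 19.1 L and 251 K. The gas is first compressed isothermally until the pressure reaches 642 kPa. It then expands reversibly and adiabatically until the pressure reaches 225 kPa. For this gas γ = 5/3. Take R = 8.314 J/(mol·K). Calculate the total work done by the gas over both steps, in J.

-2670 J

n = P₁V₁/(RT₁) = 122×19.1/(8.314×251) = 1.12 mol.
Step 1 — Isothermal: T stays 251 K; PV = const ⇒ V₂ = 3.63 L, P₂ = 642 kPa.
ΔU = 0 (ideal gas, T constant).
W = nRT ln(V₂/V₁) = 1.12×8.314×251×ln(0.190) = -3870 J.
Q = ΔU + W = -3870 J.
State after step 1: P = 642 kPa, V = 3.63 L, T = 251 K.
Step 2 — Adiabatic: T₂/T₁ = (P₂/P₁)^((γ−1)/γ) ⇒ T₂ = 251×(0.350)^0.400 = 165 K; V₂ = 6.81 L.
ΔU = nCvΔT = 1.12×12.5×(165−251) = -1200 J.
Q = 0 for an adiabatic process, so W = −ΔU = 1200 J.
Net over both steps: W = -2670 J, Q = -3870 J, ΔU = -1200 J.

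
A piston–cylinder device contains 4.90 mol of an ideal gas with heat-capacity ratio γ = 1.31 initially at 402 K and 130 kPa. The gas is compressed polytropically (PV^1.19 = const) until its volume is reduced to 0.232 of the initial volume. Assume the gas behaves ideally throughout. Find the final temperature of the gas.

V₁ = nRT₁/P₁ = 4.90×8.314×402/130 = 126 L.
Polytropic n=1.19: T₂ = T₁(V₁/V₂)^(n−1) = 402×(4.31)^0.19 = 531 K; P₂ = P₁(V₁/V₂)^n = 740 kPa.

531 K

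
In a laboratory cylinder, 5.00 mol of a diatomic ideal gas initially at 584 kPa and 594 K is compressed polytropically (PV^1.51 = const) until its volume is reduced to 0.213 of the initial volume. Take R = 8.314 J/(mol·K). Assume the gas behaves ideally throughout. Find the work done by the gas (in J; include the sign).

V₁ = nRT₁/P₁ = 5.00×8.314×594/584 = 42.3 L.
Polytropic n=1.51: T₂ = T₁(V₁/V₂)^(n−1) = 594×(4.69)^0.51 = 1310 K; P₂ = P₁(V₁/V₂)^n = 6030 kPa.
W = (P₁V₁−P₂V₂)/(n−1) = (584×42.3−6030×9.01)/0.51 = -58100 J.

-58100 J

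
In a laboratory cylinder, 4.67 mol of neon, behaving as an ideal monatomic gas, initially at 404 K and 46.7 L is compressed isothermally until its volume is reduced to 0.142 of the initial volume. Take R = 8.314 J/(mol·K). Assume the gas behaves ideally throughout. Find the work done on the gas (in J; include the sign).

P₁ = nRT₁/V₁ = 4.67×8.314×404/46.7 = 336 kPa.
Isothermal: T stays 404 K; PV = const ⇒ V₂ = 6.63 L, P₂ = 2370 kPa.
W = nRT ln(V₂/V₁) = 4.67×8.314×404×ln(0.142) = -30600 J.
Work done on the gas = −W_by = 30600 J.

30600 J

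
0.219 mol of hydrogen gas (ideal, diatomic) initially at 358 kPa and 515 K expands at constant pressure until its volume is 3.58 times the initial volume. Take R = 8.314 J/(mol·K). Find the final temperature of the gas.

V₁ = nRT₁/P₁ = 0.219×8.314×515/358 = 2.62 L.
Isobaric: P stays 358 kPa; V/T = const ⇒ T₂ = 1840 K, V₂ = 9.38 L.

1840 K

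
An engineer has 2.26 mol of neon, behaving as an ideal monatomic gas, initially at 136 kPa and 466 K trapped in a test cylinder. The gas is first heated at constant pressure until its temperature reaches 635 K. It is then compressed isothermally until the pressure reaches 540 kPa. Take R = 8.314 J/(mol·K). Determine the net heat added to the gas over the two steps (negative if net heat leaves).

V₁ = nRT₁/P₁ = 2.26×8.314×466/136 = 64.4 L.
Step 1 — Isobaric: P stays 136 kPa; V/T = const ⇒ T₂ = 635 K, V₂ = 87.7 L.
W = PΔV = 136×(87.7−64.4) kPa·L = 3180 J.
ΔU = nCvΔT = 2.26×12.5×(635−466) = 4760 J.
Q = ΔU + W = nCpΔT = 7940 J.
State after step 1: P = 136 kPa, V = 87.7 L, T = 635 K.
Step 2 — Isothermal: T stays 635 K; PV = const ⇒ V₂ = 22.1 L, P₂ = 540 kPa.
ΔU = 0 (ideal gas, T constant).
W = nRT ln(V₂/V₁) = 2.26×8.314×635×ln(0.252) = -16500 J.
Q = ΔU + W = -16500 J.
Net over both steps: W = -13300 J, Q = -8510 J, ΔU = 4760 J.

-8510 J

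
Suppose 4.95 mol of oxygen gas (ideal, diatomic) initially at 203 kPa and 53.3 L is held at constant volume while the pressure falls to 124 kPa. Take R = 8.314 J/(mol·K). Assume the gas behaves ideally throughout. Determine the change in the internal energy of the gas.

-10500 J

T₁ = P₁V₁/(nR) = 203×53.3/(4.95×8.314) = 263 K.
Isochoric: V stays 53.3 L; P/T = const ⇒ T₂ = 161 K, P₂ = 124 kPa.
For an ideal gas ΔU = nCvΔT with Cv = (5/2)R = 20.8 J/(mol·K).
ΔU = 4.95×20.8×(161−263) = -10500 J.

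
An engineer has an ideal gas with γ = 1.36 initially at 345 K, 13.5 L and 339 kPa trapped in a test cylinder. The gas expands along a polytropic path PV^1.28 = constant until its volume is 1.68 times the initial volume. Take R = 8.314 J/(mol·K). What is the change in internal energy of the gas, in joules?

-1720 J

n = P₁V₁/(RT₁) = 339×13.5/(8.314×345) = 1.60 mol.
Polytropic n=1.28: T₂ = T₁(V₁/V₂)^(n−1) = 345×(0.595)^0.28 = 298 K; P₂ = P₁(V₁/V₂)^n = 175 kPa.
For an ideal gas ΔU = nCvΔT with Cv = R/(γ−1) = 23.1 J/(mol·K).
ΔU = 1.60×23.1×(298−345) = -1720 J.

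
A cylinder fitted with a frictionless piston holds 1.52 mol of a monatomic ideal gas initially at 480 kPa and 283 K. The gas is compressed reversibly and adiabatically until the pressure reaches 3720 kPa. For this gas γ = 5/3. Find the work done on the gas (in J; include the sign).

6800 J

V₁ = nRT₁/P₁ = 1.52×8.314×283/480 = 7.45 L.
Adiabatic: T₂/T₁ = (P₂/P₁)^((γ−1)/γ) ⇒ T₂ = 283×(7.75)^0.400 = 642 K; V₂ = 2.18 L.
ΔU = nCvΔT = 1.52×12.5×(642−283) = 6800 J.
Q = 0 for an adiabatic process, so W = −ΔU = -6800 J.
Work done on the gas = −W_by = 6800 J.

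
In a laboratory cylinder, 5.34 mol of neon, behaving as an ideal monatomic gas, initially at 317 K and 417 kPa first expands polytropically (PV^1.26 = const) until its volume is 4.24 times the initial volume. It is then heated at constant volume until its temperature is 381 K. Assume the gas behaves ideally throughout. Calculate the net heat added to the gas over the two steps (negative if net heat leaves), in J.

V₁ = nRT₁/P₁ = 5.34×8.314×317/417 = 33.8 L.
Step 1 — Polytropic n=1.26: T₂ = T₁(V₁/V₂)^(n−1) = 317×(0.236)^0.26 = 218 K; P₂ = P₁(V₁/V₂)^n = 67.6 kPa.
W = (P₁V₁−P₂V₂)/(n−1) = (417×33.8−67.6×143)/0.26 = 16900 J.
ΔU = nCvΔT = 5.34×12.5×(218−317) = -6610 J.
Q = ΔU + W = 10300 J.
State after step 1: P = 67.6 kPa, V = 143 L, T = 218 K.
Step 2 — Isochoric: V stays 143 L; P/T = const ⇒ T₂ = 381 K, P₂ = 118 kPa.
W = 0 (no volume change).
ΔU = nCvΔT = 5.34×12.5×(381−218) = 10900 J.
Q = ΔU = 10900 J.
Net over both steps: W = 16900 J, Q = 21200 J, ΔU = 4260 J.

21200 J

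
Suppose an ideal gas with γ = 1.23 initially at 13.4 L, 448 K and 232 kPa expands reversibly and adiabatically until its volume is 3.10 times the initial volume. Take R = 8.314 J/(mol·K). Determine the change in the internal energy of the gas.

-3100 J

n = P₁V₁/(RT₁) = 232×13.4/(8.314×448) = 0.835 mol.
Adiabatic: TV^(γ−1) = const ⇒ T₂ = 448×(0.323)^0.230 = 345 K; PV^γ = const ⇒ P₂ = 57.7 kPa.
For an ideal gas ΔU = nCvΔT with Cv = R/(γ−1) = 36.1 J/(mol·K).
ΔU = 0.835×36.1×(345−448) = -3100 J.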